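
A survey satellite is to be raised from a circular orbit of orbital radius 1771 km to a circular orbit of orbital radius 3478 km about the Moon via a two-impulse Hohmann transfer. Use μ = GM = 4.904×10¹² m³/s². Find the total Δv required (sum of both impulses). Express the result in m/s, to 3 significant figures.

Δv_total ≈ 464 m/s

r₁ = 1771 km = 1.771×10⁶ m.
r₂ = 3478 km = 3.478×10⁶ m.
Transfer ellipse a_t = (r₁ + r₂)/2 = 2.624×10⁶ m.
At r₁: circular v_c1 = √(μ/r₁) = 1664 m/s; transfer-perilune v_p = √[μ(2/r₁ − 1/a_t)] = 1916 m/s.
Δv₁ = v_p − v_c1 = 251.6 m/s.
At r₂: circular v_c2 = √(μ/r₂) = 1187 m/s; transfer-apolune v_a = √[μ(2/r₂ − 1/a_t)] = 975.4 m/s.
Δv₂ = v_c2 − v_a = 212.0 m/s.
Total Δv = Δv₁ + Δv₂ = 463.6 m/s.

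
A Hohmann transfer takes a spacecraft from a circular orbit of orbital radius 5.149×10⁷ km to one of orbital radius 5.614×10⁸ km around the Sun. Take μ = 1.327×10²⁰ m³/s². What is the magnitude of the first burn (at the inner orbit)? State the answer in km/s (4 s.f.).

r₁ = 5.149×10⁷ km = 5.149×10¹⁰ m.
r₂ = 5.614×10⁸ km = 5.614×10¹¹ m.
Transfer ellipse a_t = (r₁ + r₂)/2 = 3.064×10¹¹ m.
At r₁: circular v_c1 = √(μ/r₁) = 50770 m/s; transfer-perihelion v_p = √[μ(2/r₁ − 1/a_t)] = 68710 m/s.
Δv₁ = v_p − v_c1 = 17950 m/s.
= 17.95 km/s.

Δv ≈ 17.95 km/s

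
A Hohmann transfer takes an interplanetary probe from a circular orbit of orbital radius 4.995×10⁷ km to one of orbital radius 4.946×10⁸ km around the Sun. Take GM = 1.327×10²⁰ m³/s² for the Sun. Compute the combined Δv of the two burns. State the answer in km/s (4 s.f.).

r₁ = 4.995×10⁷ km = 4.995×10¹⁰ m.
r₂ = 4.946×10⁸ km = 4.946×10¹¹ m.
Transfer ellipse a_t = (r₁ + r₂)/2 = 2.723×10¹¹ m.
At r₁: circular v_c1 = √(μ/r₁) = 51540 m/s; transfer-perihelion v_p = √[μ(2/r₁ − 1/a_t)] = 69470 m/s.
Δv₁ = v_p − v_c1 = 17930 m/s.
At r₂: circular v_c2 = √(μ/r₂) = 16380 m/s; transfer-aphelion v_a = √[μ(2/r₂ − 1/a_t)] = 7016 m/s.
Δv₂ = v_c2 − v_a = 9364 m/s.
Total Δv = Δv₁ + Δv₂ = 27290 m/s = 27.29 km/s.

Δv_total ≈ 27.29 km/s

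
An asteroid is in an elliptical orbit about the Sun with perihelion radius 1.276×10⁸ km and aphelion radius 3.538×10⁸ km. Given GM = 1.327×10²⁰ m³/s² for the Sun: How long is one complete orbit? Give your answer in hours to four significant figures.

Semi-major axis a = (r_p + r_a)/2 = (1.2760×10⁸ + 3.5380×10⁸)/2 = 2.4070×10⁸ km = 2.407×10¹¹ m.
By Kepler's third law T = 2π√(a³/μ) = 2π × 1.025×10⁷ = 6.441×10⁷ s.
= 17890 hours.

T ≈ 17890 hours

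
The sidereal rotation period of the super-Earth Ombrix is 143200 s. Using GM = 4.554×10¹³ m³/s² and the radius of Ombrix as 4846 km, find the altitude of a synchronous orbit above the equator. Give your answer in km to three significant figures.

h_sync ≈ 23900 km

A synchronous orbit has period T, so by Kepler's third law a = (μT²/4π²)^(1/3).
μT²/4π² = 4.554×10¹³ × (1.432×10⁵)² / 39.48 = 2.365×10²² m³.
a = 2.871×10⁷ m = 28706 km.
Altitude h = a − R = 28706 − 4846 = 23860 km.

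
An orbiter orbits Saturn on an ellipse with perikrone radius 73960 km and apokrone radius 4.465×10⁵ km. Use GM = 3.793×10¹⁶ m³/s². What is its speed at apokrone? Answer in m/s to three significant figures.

v ≈ 4910 m/s

Semi-major axis a = (r_p + r_a)/2 = 2.6023×10⁵ km = 2.602×10⁸ m.
Vis-viva: v² = μ(2/r − 1/a) = 3.793×10¹⁶ × (4.479×10⁻⁹ − 3.843×10⁻⁹) = 2.414×10⁷ m²/s².
v = 4914 m/s.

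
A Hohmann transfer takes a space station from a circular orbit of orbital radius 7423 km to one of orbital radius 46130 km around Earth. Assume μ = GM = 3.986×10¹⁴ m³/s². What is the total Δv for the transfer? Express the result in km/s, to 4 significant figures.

Δv_total ≈ 3.682 km/s

r₁ = 7423 km = 7.423×10⁶ m.
r₂ = 46130 km = 4.613×10⁷ m.
Transfer ellipse a_t = (r₁ + r₂)/2 = 2.678×10⁷ m.
At r₁: circular v_c1 = √(μ/r₁) = 7328 m/s; transfer-perigee v_p = √[μ(2/r₁ − 1/a_t)] = 9618 m/s.
Δv₁ = v_p − v_c1 = 2290 m/s.
At r₂: circular v_c2 = √(μ/r₂) = 2940 m/s; transfer-apogee v_a = √[μ(2/r₂ − 1/a_t)] = 1548 m/s.
Δv₂ = v_c2 − v_a = 1392 m/s.
Total Δv = Δv₁ + Δv₂ = 3682 m/s = 3.682 km/s.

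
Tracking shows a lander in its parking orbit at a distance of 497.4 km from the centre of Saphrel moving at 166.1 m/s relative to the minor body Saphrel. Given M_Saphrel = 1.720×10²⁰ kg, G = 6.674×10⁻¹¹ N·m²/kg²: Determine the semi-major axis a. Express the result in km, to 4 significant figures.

a ≈ 618.2 km

μ = GM = 6.674×10⁻¹¹ × 1.720×10²⁰ = 1.148×10¹⁰ m³/s².
r = 4.974×10⁵ m.
Specific orbital energy ε = v²/2 − μ/r = (166.1)²/2 − 1.148×10¹⁰/4.974×10⁵ = -9.284×10³ J/kg.
Since ε = −μ/(2a), a = −μ/(2ε) = 6.182×10⁵ m = 618.23 km.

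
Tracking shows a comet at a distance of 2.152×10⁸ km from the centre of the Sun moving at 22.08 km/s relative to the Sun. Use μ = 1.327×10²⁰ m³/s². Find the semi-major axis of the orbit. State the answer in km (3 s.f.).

r = 2.152×10¹¹ m.
Specific orbital energy ε = v²/2 − μ/r = (22080)²/2 − 1.327×10²⁰/2.152×10¹¹ = -3.729×10⁸ J/kg.
Since ε = −μ/(2a), a = −μ/(2ε) = 1.779×10¹¹ m = 1.7794×10⁸ km.

a ≈ 1.78×10⁸ km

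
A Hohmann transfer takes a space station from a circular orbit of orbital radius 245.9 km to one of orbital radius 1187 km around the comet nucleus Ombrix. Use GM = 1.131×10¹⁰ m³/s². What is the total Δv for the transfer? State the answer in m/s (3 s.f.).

r₁ = 245.9 km = 2.459×10⁵ m.
r₂ = 1187 km = 1.187×10⁶ m.
Transfer ellipse a_t = (r₁ + r₂)/2 = 7.164×10⁵ m.
At r₁: circular v_c1 = √(μ/r₁) = 214.5 m/s; transfer-periapsis v_p = √[μ(2/r₁ − 1/a_t)] = 276.0 m/s.
Δv₁ = v_p − v_c1 = 61.59 m/s.
At r₂: circular v_c2 = √(μ/r₂) = 97.61 m/s; transfer-apoapsis v_a = √[μ(2/r₂ − 1/a_t)] = 57.19 m/s.
Δv₂ = v_c2 − v_a = 40.43 m/s.
Total Δv = Δv₁ + Δv₂ = 102.0 m/s.

Δv_total ≈ 102 m/s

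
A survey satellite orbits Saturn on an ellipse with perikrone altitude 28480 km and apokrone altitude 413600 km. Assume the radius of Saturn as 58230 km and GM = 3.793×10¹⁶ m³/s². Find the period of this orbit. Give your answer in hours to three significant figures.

T ≈ 41.8 hours

r_p = 58230 + 28480 = 86710 km = 8.6710×10⁷ m.
r_a = 58230 + 413600 = 471830 km = 4.7183×10⁸ m.
Semi-major axis a = (r_p + r_a)/2 = (86710 + 4.7183×10⁵)/2 = 2.7927×10⁵ km = 2.793×10⁸ m.
By Kepler's third law T = 2π√(a³/μ) = 2π × 2.396×10⁴ = 1.506×10⁵ s.
= 41.82 hours.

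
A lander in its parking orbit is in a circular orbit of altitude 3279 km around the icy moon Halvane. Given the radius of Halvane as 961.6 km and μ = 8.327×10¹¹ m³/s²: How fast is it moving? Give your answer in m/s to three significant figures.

v ≈ 443 m/s

r = 961.6 + 3279 = 4240.6 km = 4.2406×10⁶ m.
For a circular orbit v = √(μ/r) = √(8.327×10¹¹ / 4.241×10⁶) = √(1.964×10⁵) = 443.1 m/s.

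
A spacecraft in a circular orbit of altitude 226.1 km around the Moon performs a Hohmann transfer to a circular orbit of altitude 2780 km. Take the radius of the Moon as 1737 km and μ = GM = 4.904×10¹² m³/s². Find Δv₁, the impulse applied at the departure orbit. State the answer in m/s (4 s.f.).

Δv ≈ 285.6 m/s

r₁ = 1737 + 226.1 = 1963.1 km = 1.9631×10⁶ m.
r₂ = 1737 + 2780 = 4517.0 km = 4.5170×10⁶ m.
Transfer ellipse a_t = (r₁ + r₂)/2 = 3.240×10⁶ m.
At r₁: circular v_c1 = √(μ/r₁) = 1581 m/s; transfer-perilune v_p = √[μ(2/r₁ − 1/a_t)] = 1866 m/s.
Δv₁ = v_p − v_c1 = 285.6 m/s.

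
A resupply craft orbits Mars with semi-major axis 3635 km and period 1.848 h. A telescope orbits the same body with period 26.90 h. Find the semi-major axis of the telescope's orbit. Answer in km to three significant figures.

Kepler's third law: a³ ∝ T², so a₂ = a₁ (T₂/T₁)^(2/3).
T₂/T₁ = 14.56, (T₂/T₁)^(2/3) = 5.962.
a₂ = 3635 × 5.962 = 21670 km.

a₂ ≈ 21700 km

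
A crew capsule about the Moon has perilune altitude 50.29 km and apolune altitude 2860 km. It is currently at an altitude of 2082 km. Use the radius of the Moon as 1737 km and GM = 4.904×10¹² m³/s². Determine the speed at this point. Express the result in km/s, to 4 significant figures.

r_p = 1737 + 50.29 = 1787.3 km = 1.7873×10⁶ m.
r_a = 1737 + 2860 = 4597.0 km = 4.5970×10⁶ m.
r = 1737 + 2082 = 3819.0 km = 3.819×10⁶ m.
Semi-major axis a = (r_p + r_a)/2 = 3192.1 km = 3.192×10⁶ m.
Vis-viva: v² = μ(2/r − 1/a) = 4.904×10¹² × (5.237×10⁻⁷ − 3.133×10⁻⁷) = 1.032×10⁶ m²/s².
v = 1016 m/s = 1.016 km/s.

v ≈ 1.016 km/s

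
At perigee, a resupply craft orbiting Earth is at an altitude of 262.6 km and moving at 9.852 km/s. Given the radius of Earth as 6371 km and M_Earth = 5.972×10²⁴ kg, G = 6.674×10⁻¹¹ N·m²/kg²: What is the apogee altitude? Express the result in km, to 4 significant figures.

apogee altitude ≈ 21500 km

μ = GM = 6.674×10⁻¹¹ × 5.972×10²⁴ = 3.986×10¹⁴ m³/s².
r_p = 6371 + 262.6 = 6633.6 km = 6.634×10⁶ m.
Specific energy ε = v²/2 − μ/r = -1.155×10⁷ J/kg, so a = −μ/(2ε) = 1.725×10⁷ m.
The apsides satisfy r_p + r_a = 2a, so the apogee radius is 2a − r_p = 2.787×10⁷ m = 27867 km.
Apogee altitude = 27867 − 6371 = 21496 km.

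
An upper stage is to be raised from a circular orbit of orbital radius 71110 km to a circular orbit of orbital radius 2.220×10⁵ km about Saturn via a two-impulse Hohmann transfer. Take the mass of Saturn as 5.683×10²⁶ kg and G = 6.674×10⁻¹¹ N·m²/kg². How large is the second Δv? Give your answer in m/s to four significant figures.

μ = GM = 6.674×10⁻¹¹ × 5.683×10²⁶ = 3.793×10¹⁶ m³/s².
r₁ = 71110 km = 7.111×10⁷ m.
r₂ = 2.220×10⁵ km = 2.220×10⁸ m.
Transfer ellipse a_t = (r₁ + r₂)/2 = 1.466×10⁸ m.
At r₁: circular v_c1 = √(μ/r₁) = 23090 m/s; transfer-perikrone v_p = √[μ(2/r₁ − 1/a_t)] = 28420 m/s.
At r₂: circular v_c2 = √(μ/r₂) = 13070 m/s; transfer-apokrone v_a = √[μ(2/r₂ − 1/a_t)] = 9105 m/s.
Δv₂ = v_c2 − v_a = 3966 m/s.

Δv ≈ 3966 m/s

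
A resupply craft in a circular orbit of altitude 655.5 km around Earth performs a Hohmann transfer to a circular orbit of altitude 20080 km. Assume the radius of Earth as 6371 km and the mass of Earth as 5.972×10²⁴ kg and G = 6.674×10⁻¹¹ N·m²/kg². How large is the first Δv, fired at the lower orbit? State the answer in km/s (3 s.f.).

Δv ≈ 1.94 km/s

μ = GM = 6.674×10⁻¹¹ × 5.972×10²⁴ = 3.986×10¹⁴ m³/s².
r₁ = 6371 + 655.5 = 7026.5 km = 7.0265×10⁶ m.
r₂ = 6371 + 20080 = 26451 km = 2.6451×10⁷ m.
Transfer ellipse a_t = (r₁ + r₂)/2 = 1.674×10⁷ m.
At r₁: circular v_c1 = √(μ/r₁) = 7532 m/s; transfer-perigee v_p = √[μ(2/r₁ − 1/a_t)] = 9468 m/s.
Δv₁ = v_p − v_c1 = 1936 m/s.
= 1.936 km/s.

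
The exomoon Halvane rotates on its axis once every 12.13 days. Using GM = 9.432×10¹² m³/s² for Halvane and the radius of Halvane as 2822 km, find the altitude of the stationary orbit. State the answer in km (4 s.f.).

T = 12.13 days = 1.048×10⁶ s.
A synchronous orbit has period T, so by Kepler's third law a = (μT²/4π²)^(1/3).
μT²/4π² = 9.432×10¹² × (1.048×10⁶)² / 39.48 = 2.624×10²³ m³.
a = 6.402×10⁷ m = 64022 km.
Altitude h = a − R = 64022 − 2822 = 61200 km.

h_sync ≈ 61200 km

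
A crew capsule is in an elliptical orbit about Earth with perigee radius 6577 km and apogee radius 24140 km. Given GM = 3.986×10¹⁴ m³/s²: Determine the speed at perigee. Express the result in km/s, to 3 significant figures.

v ≈ 9.76 km/s

Semi-major axis a = (r_p + r_a)/2 = 15358 km = 1.536×10⁷ m.
Vis-viva: v² = μ(2/r − 1/a) = 3.986×10¹⁴ × (3.041×10⁻⁷ − 6.511×10⁻⁸) = 9.526×10⁷ m²/s².
v = 9760 m/s = 9.760 km/s.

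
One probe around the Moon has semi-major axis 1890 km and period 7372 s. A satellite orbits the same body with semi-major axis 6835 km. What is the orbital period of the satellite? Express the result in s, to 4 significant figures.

T₂ ≈ 50700 s

Kepler's third law: T² ∝ a³, so T₂ = T₁ (a₂/a₁)^(3/2).
a₂/a₁ = 3.616, (a₂/a₁)^(3/2) = 6.877.
T₂ = 7372 × 6.877 = 50700 s.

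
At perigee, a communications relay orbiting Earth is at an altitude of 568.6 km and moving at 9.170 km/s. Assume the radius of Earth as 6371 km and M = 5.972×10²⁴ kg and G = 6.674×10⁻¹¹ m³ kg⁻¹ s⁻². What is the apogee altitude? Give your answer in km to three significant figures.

apogee altitude ≈ 12600 km

μ = GM = 6.674×10⁻¹¹ × 5.972×10²⁴ = 3.986×10¹⁴ m³/s².
r_p = 6371 + 568.6 = 6939.6 km = 6.940×10⁶ m.
Specific energy ε = v²/2 − μ/r = -1.539×10⁷ J/kg, so a = −μ/(2ε) = 1.295×10⁷ m.
The apsides satisfy r_p + r_a = 2a, so the apogee radius is 2a − r_p = 1.896×10⁷ m = 18959 km.
Apogee altitude = 18959 − 6371 = 12588 km.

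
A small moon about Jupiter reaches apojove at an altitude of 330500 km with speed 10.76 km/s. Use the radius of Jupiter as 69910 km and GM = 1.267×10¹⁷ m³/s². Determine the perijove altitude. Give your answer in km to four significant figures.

r_a = 69910 + 330500 = 4.0041×10⁵ km = 4.004×10⁸ m.
Specific energy ε = v²/2 − μ/r = -2.585×10⁸ J/kg, so a = −μ/(2ε) = 2.450×10⁸ m.
The apsides satisfy r_p + r_a = 2a, so the perijove radius is 2a − r_a = 8.966×10⁷ m = 89656 km.
Perijove altitude = 89656 − 69910 = 19746 km.

perijove altitude ≈ 19750 km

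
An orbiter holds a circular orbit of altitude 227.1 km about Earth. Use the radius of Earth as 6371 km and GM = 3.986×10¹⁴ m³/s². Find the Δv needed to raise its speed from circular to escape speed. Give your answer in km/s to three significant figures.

r = 6371 + 227.1 = 6598.1 km = 6.5981×10⁶ m.
Circular speed v_c = √(μ/r) = 7772 m/s.
Escape speed v_esc = √(2μ/r) = √2 × v_c = 10990 m/s.
Δv = v_esc − v_c = 3219 m/s = 3.219 km/s.

Δv ≈ 3.22 km/s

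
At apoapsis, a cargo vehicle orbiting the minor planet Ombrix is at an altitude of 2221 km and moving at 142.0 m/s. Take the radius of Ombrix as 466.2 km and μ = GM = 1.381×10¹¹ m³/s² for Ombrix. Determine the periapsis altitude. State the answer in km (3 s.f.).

periapsis altitude ≈ 190 km

r_a = 466.2 + 2221 = 2687.2 km = 2.687×10⁶ m.
Specific energy ε = v²/2 − μ/r = -4.131×10⁴ J/kg, so a = −μ/(2ε) = 1.672×10⁶ m.
The apsides satisfy r_p + r_a = 2a, so the periapsis radius is 2a − r_a = 6.558×10⁵ m = 655.83 km.
Periapsis altitude = 655.83 − 466.2 = 189.63 km.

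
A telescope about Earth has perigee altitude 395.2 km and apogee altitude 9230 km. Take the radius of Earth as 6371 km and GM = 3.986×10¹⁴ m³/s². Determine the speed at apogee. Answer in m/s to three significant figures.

v ≈ 3930 m/s

r_p = 6371 + 395.2 = 6766.2 km = 6.7662×10⁶ m.
r_a = 6371 + 9230 = 15601 km = 1.5601×10⁷ m.
Semi-major axis a = (r_p + r_a)/2 = 11184 km = 1.118×10⁷ m.
Vis-viva: v² = μ(2/r − 1/a) = 3.986×10¹⁴ × (1.282×10⁻⁷ − 8.942×10⁻⁸) = 1.546×10⁷ m²/s².
v = 3932 m/s.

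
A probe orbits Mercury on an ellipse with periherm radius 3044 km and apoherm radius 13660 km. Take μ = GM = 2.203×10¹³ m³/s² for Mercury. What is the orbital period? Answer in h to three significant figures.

Semi-major axis a = (r_p + r_a)/2 = (3044.0 + 13660)/2 = 8352.0 km = 8.352×10⁶ m.
By Kepler's third law T = 2π√(a³/μ) = 2π × 5.143×10³ = 3.231×10⁴ s.
= 8.975 h.

T ≈ 8.98 h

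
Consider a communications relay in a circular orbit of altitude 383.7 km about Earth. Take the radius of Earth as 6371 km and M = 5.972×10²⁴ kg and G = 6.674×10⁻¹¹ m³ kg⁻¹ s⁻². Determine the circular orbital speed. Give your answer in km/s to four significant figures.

μ = GM = 6.674×10⁻¹¹ × 5.972×10²⁴ = 3.986×10¹⁴ m³/s².
r = 6371 + 383.7 = 6754.7 km = 6.7547×10⁶ m.
For a circular orbit v = √(μ/r) = √(3.986×10¹⁴ / 6.755×10⁶) = √(5.901×10⁷) = 7682 m/s.
That is 7.682 km/s.

v ≈ 7.682 km/s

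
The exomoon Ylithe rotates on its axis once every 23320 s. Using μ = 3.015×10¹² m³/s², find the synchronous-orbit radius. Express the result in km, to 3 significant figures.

r_sync ≈ 3460 km

A synchronous orbit has period T, so by Kepler's third law a = (μT²/4π²)^(1/3).
μT²/4π² = 3.015×10¹² × (2.332×10⁴)² / 39.48 = 4.153×10¹⁹ m³.
a = 3.463×10⁶ m = 3463.1 km.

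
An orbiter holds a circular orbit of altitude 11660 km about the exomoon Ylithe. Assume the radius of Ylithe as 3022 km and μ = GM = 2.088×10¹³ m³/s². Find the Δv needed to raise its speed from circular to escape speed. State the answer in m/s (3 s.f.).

Δv ≈ 494 m/s

r = 3022 + 11660 = 14682 km = 1.4682×10⁷ m.
Circular speed v_c = √(μ/r) = 1193 m/s.
Escape speed v_esc = √(2μ/r) = √2 × v_c = 1687 m/s.
Δv = v_esc − v_c = 494.0 m/s.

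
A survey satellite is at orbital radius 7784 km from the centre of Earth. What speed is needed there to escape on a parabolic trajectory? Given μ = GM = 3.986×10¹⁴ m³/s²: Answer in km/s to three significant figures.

r = 7784 km = 7.784×10⁶ m.
Escape speed v_esc = √(2μ/r) = √(2 × 3.986×10¹⁴ / 7.784×10⁶) = √(1.024×10⁸) = 10120 m/s.
= 10.12 km/s.

v_esc ≈ 10.1 km/s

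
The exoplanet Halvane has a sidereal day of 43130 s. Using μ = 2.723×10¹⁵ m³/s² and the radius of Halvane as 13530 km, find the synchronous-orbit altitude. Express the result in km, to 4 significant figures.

A synchronous orbit has period T, so by Kepler's third law a = (μT²/4π²)^(1/3).
μT²/4π² = 2.723×10¹⁵ × (4.313×10⁴)² / 39.48 = 1.283×10²³ m³.
a = 5.044×10⁷ m = 50437 km.
Altitude h = a − R = 50437 − 13530 = 36907 km.

h_sync ≈ 36910 km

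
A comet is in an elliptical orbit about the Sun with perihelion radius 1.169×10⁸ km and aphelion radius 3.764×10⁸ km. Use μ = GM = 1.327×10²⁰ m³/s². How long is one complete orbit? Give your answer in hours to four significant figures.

T ≈ 18560 hours

Semi-major axis a = (r_p + r_a)/2 = (1.1690×10⁸ + 3.7640×10⁸)/2 = 2.4665×10⁸ km = 2.466×10¹¹ m.
By Kepler's third law T = 2π√(a³/μ) = 2π × 1.063×10⁷ = 6.681×10⁷ s.
= 18560 hours.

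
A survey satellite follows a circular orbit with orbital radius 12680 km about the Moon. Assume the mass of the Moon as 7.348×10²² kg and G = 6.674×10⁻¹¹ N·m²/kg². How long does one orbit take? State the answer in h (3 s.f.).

μ = GM = 6.674×10⁻¹¹ × 7.348×10²² = 4.904×10¹² m³/s².
r = 12680 km = 1.268×10⁷ m.
Kepler's third law: T = 2π√(r³/μ) = 2π√((1.268×10⁷)³ / 4.904×10¹²).
r³/μ = 4.157×10⁸ s², so T = 2π × 2.039×10⁴ = 1.281×10⁵ s.
Converting: 1.281×10⁵ s ÷ 3600 = 35.59 h.

T ≈ 35.6 h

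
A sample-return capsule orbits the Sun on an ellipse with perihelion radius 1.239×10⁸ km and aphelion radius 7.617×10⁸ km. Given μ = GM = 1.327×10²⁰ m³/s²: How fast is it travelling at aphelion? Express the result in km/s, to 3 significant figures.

v ≈ 6.98 km/s

Semi-major axis a = (r_p + r_a)/2 = 4.4280×10⁸ km = 4.428×10¹¹ m.
Vis-viva: v² = μ(2/r − 1/a) = 1.327×10²⁰ × (2.626×10⁻¹² − 2.258×10⁻¹²) = 4.875×10⁷ m²/s².
v = 6982 m/s = 6.982 km/s.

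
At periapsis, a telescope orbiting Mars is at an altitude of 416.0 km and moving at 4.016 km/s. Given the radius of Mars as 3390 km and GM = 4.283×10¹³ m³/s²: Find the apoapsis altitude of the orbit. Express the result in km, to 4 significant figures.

r_p = 3390 + 416.0 = 3806.0 km = 3.806×10⁶ m.
Specific energy ε = v²/2 − μ/r = -3.189×10⁶ J/kg, so a = −μ/(2ε) = 6.715×10⁶ m.
The apsides satisfy r_p + r_a = 2a, so the apoapsis radius is 2a − r_p = 9.624×10⁶ m = 9623.9 km.
Apoapsis altitude = 9623.9 − 3390 = 6233.9 km.

apoapsis altitude ≈ 6234 km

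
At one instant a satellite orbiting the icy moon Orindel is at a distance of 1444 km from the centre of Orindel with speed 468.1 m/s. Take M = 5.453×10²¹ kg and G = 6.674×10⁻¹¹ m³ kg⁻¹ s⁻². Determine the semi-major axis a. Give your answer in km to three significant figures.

μ = GM = 6.674×10⁻¹¹ × 5.453×10²¹ = 3.639×10¹¹ m³/s².
r = 1.444×10⁶ m.
Vis-viva rearranged: 1/a = 2/r − v²/μ = 1.385×10⁻⁶ − 6.021×10⁻⁷ = 7.830×10⁻⁷ m⁻¹.
a = 1.277×10⁶ m = 1277.2 km.

a ≈ 1280 km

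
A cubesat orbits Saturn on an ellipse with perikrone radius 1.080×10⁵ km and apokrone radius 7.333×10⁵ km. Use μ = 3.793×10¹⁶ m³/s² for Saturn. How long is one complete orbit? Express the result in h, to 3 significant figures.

Semi-major axis a = (r_p + r_a)/2 = (1.0800×10⁵ + 7.3330×10⁵)/2 = 4.2065×10⁵ km = 4.206×10⁸ m.
By Kepler's third law T = 2π√(a³/μ) = 2π × 4.430×10⁴ = 2.783×10⁵ s.
= 77.32 h.

T ≈ 77.3 h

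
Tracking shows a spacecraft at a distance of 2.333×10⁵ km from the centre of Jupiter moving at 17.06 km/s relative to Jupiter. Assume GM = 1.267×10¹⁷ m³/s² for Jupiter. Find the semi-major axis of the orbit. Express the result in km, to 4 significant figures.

a ≈ 1.593×10⁵ km

r = 2.333×10⁸ m.
Specific orbital energy ε = v²/2 − μ/r = (17060)²/2 − 1.267×10¹⁷/2.333×10⁸ = -3.976×10⁸ J/kg.
Since ε = −μ/(2a), a = −μ/(2ε) = 1.593×10⁸ m = 1.5935×10⁵ km.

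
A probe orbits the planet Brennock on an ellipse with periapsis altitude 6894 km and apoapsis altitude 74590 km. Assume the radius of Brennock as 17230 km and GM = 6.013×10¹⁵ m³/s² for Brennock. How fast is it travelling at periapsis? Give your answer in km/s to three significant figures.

v ≈ 19.9 km/s

r_p = 17230 + 6894 = 24124 km = 2.4124×10⁷ m.
r_a = 17230 + 74590 = 91820 km = 9.1820×10⁷ m.
Semi-major axis a = (r_p + r_a)/2 = 57972 km = 5.797×10⁷ m.
Vis-viva: v² = μ(2/r − 1/a) = 6.013×10¹⁵ × (8.290×10⁻⁸ − 1.725×10⁻⁸) = 3.948×10⁸ m²/s².
v = 19870 m/s = 19.87 km/s.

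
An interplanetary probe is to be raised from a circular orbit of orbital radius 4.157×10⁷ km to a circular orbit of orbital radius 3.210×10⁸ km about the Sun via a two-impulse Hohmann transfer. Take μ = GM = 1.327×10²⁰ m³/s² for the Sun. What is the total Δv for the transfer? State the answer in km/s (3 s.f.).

Δv_total ≈ 29.3 km/s

r₁ = 4.157×10⁷ km = 4.157×10¹⁰ m.
r₂ = 3.210×10⁸ km = 3.210×10¹¹ m.
Transfer ellipse a_t = (r₁ + r₂)/2 = 1.813×10¹¹ m.
At r₁: circular v_c1 = √(μ/r₁) = 56500 m/s; transfer-perihelion v_p = √[μ(2/r₁ − 1/a_t)] = 75180 m/s.
Δv₁ = v_p − v_c1 = 18680 m/s.
At r₂: circular v_c2 = √(μ/r₂) = 20330 m/s; transfer-aphelion v_a = √[μ(2/r₂ − 1/a_t)] = 9736 m/s.
Δv₂ = v_c2 − v_a = 10600 m/s.
Total Δv = Δv₁ + Δv₂ = 29280 m/s = 29.28 km/s.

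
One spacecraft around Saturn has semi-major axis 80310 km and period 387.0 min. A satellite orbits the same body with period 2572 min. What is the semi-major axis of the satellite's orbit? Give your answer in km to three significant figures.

Kepler's third law: a³ ∝ T², so a₂ = a₁ (T₂/T₁)^(2/3).
T₂/T₁ = 6.646, (T₂/T₁)^(2/3) = 3.535.
a₂ = 80310 × 3.535 = 2.839×10⁵ km.

a₂ ≈ 2.84×10⁵ km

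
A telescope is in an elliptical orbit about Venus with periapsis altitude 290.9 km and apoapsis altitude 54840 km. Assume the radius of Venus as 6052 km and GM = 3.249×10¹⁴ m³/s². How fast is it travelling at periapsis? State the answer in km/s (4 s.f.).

v ≈ 9.632 km/s

r_p = 6052 + 290.9 = 6342.9 km = 6.3429×10⁶ m.
r_a = 6052 + 54840 = 60892 km = 6.0892×10⁷ m.
Semi-major axis a = (r_p + r_a)/2 = 33617 km = 3.362×10⁷ m.
Vis-viva: v² = μ(2/r − 1/a) = 3.249×10¹⁴ × (3.153×10⁻⁷ − 2.975×10⁻⁸) = 9.278×10⁷ m²/s².
v = 9632 m/s = 9.632 km/s.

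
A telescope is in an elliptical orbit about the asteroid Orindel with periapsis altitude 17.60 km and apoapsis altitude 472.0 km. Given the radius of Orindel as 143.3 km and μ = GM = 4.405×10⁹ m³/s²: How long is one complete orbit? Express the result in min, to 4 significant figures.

T ≈ 381.5 min

r_p = 143.3 + 17.60 = 160.90 km = 1.6090×10⁵ m.
r_a = 143.3 + 472.0 = 615.30 km = 6.1530×10⁵ m.
Semi-major axis a = (r_p + r_a)/2 = (160.90 + 615.30)/2 = 388.10 km = 3.881×10⁵ m.
By Kepler's third law T = 2π√(a³/μ) = 2π × 3.643×10³ = 2.289×10⁴ s.
= 381.5 min.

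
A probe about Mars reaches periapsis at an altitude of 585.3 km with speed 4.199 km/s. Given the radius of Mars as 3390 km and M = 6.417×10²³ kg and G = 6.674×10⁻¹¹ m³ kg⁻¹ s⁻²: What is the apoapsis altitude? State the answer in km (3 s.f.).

μ = GM = 6.674×10⁻¹¹ × 6.417×10²³ = 4.283×10¹³ m³/s².
r_p = 3390 + 585.3 = 3975.3 km = 3.975×10⁶ m.
Specific energy ε = v²/2 − μ/r = -1.957×10⁶ J/kg, so a = −μ/(2ε) = 1.094×10⁷ m.
The apsides satisfy r_p + r_a = 2a, so the apoapsis radius is 2a − r_p = 1.790×10⁷ m = 17903 km.
Apoapsis altitude = 17903 − 3390 = 14513 km.

apoapsis altitude ≈ 14500 km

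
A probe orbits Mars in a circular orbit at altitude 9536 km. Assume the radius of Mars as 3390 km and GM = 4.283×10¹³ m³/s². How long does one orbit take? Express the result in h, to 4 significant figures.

r = 3390 + 9536 = 12926 km = 1.2926×10⁷ m.
Kepler's third law: T = 2π√(r³/μ) = 2π√((1.293×10⁷)³ / 4.283×10¹³).
r³/μ = 5.042×10⁷ s², so T = 2π × 7.101×10³ = 4.462×10⁴ s.
Converting: 4.462×10⁴ s ÷ 3600 = 12.39 h.

T ≈ 12.39 h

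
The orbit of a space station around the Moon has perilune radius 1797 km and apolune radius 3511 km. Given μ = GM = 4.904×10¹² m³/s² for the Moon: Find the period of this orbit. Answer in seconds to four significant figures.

T ≈ 12270 seconds

Semi-major axis a = (r_p + r_a)/2 = (1797.0 + 3511.0)/2 = 2654.0 km = 2.654×10⁶ m.
By Kepler's third law T = 2π√(a³/μ) = 2π × 1.952×10³ = 1.227×10⁴ s.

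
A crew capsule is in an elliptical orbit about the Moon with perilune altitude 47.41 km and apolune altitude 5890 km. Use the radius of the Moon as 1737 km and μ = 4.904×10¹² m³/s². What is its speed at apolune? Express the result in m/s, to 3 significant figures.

v ≈ 494 m/s

r_p = 1737 + 47.41 = 1784.4 km = 1.7844×10⁶ m.
r_a = 1737 + 5890 = 7627.0 km = 7.6270×10⁶ m.
Semi-major axis a = (r_p + r_a)/2 = 4705.7 km = 4.706×10⁶ m.
Vis-viva: v² = μ(2/r − 1/a) = 4.904×10¹² × (2.622×10⁻⁷ − 2.125×10⁻⁷) = 2.438×10⁵ m²/s².
v = 493.8 m/s.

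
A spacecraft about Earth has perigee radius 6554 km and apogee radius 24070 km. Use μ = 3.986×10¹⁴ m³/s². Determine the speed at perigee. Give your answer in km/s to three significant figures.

v ≈ 9.78 km/s

Semi-major axis a = (r_p + r_a)/2 = 15312 km = 1.531×10⁷ m.
Vis-viva: v² = μ(2/r − 1/a) = 3.986×10¹⁴ × (3.052×10⁻⁷ − 6.531×10⁻⁸) = 9.560×10⁷ m²/s².
v = 9778 m/s = 9.778 km/s.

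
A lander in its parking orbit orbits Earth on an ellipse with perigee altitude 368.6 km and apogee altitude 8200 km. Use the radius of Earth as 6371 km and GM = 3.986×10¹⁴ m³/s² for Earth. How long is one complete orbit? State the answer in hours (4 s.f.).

T ≈ 3.041 hours

r_p = 6371 + 368.6 = 6739.6 km = 6.7396×10⁶ m.
r_a = 6371 + 8200 = 14571 km = 1.4571×10⁷ m.
Semi-major axis a = (r_p + r_a)/2 = (6739.6 + 14571)/2 = 10655 km = 1.066×10⁷ m.
By Kepler's third law T = 2π√(a³/μ) = 2π × 1.742×10³ = 1.095×10⁴ s.
= 3.041 hours.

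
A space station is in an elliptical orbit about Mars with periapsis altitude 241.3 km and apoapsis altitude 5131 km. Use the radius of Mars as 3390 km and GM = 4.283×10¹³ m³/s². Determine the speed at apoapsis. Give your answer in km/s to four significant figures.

r_p = 3390 + 241.3 = 3631.3 km = 3.6313×10⁶ m.
r_a = 3390 + 5131 = 8521.0 km = 8.5210×10⁶ m.
Semi-major axis a = (r_p + r_a)/2 = 6076.1 km = 6.076×10⁶ m.
Vis-viva: v² = μ(2/r − 1/a) = 4.283×10¹³ × (2.347×10⁻⁷ − 1.646×10⁻⁷) = 3.004×10⁶ m²/s².
v = 1733 m/s = 1.733 km/s.

v ≈ 1.733 km/s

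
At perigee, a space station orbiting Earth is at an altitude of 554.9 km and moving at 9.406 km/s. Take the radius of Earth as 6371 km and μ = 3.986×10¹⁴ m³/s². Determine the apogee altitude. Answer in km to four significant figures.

r_p = 6371 + 554.9 = 6925.9 km = 6.926×10⁶ m.
Specific energy ε = v²/2 − μ/r = -1.332×10⁷ J/kg, so a = −μ/(2ε) = 1.497×10⁷ m.
The apsides satisfy r_p + r_a = 2a, so the apogee radius is 2a − r_p = 2.301×10⁷ m = 23009 km.
Apogee altitude = 23009 − 6371 = 16638 km.

apogee altitude ≈ 16640 km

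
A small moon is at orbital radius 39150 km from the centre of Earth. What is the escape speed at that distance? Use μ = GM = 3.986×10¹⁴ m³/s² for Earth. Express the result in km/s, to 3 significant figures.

v_esc ≈ 4.51 km/s

r = 39150 km = 3.915×10⁷ m.
Escape speed v_esc = √(2μ/r) = √(2 × 3.986×10¹⁴ / 3.915×10⁷) = √(2.036×10⁷) = 4513 m/s.
= 4.513 km/s.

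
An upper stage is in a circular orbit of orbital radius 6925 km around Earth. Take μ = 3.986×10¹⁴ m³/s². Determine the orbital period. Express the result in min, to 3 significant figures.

T ≈ 95.6 min

r = 6925 km = 6.925×10⁶ m.
Kepler's third law: T = 2π√(r³/μ) = 2π√((6.925×10⁶)³ / 3.986×10¹⁴).
r³/μ = 8.331×10⁵ s², so T = 2π × 9.128×10² = 5.735×10³ s.
Converting: 5.735×10³ s ÷ 60.00 = 95.58 min.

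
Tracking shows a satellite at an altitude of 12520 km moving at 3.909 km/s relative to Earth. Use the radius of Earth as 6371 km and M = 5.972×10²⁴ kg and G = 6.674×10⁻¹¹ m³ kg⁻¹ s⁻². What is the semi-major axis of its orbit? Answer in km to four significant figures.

μ = GM = 6.674×10⁻¹¹ × 5.972×10²⁴ = 3.986×10¹⁴ m³/s².
r = 6371 + 12520 = 18891 km = 1.889×10⁷ m.
Specific orbital energy ε = v²/2 − μ/r = (3909)²/2 − 3.986×10¹⁴/1.889×10⁷ = -1.346×10⁷ J/kg.
Since ε = −μ/(2a), a = −μ/(2ε) = 1.481×10⁷ m = 14808 km.

a ≈ 14810 km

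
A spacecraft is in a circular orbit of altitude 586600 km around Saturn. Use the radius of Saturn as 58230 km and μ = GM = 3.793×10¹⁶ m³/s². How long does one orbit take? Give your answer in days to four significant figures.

T ≈ 6.114 days

r = 58230 + 586600 = 644830 km = 6.4483×10⁸ m.
Kepler's third law: T = 2π√(r³/μ) = 2π√((6.448×10⁸)³ / 3.793×10¹⁶).
r³/μ = 7.069×10⁹ s², so T = 2π × 8.408×10⁴ = 5.283×10⁵ s.
Converting: 5.283×10⁵ s ÷ 86400 = 6.114 days.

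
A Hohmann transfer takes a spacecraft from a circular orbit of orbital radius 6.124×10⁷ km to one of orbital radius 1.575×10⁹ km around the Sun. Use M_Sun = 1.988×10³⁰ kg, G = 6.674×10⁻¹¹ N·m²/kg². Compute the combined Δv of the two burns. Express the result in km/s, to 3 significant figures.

Δv_total ≈ 24.7 km/s

μ = GM = 6.674×10⁻¹¹ × 1.988×10³⁰ = 1.327×10²⁰ m³/s².
r₁ = 6.124×10⁷ km = 6.124×10¹⁰ m.
r₂ = 1.575×10⁹ km = 1.575×10¹² m.
Transfer ellipse a_t = (r₁ + r₂)/2 = 8.181×10¹¹ m.
At r₁: circular v_c1 = √(μ/r₁) = 46550 m/s; transfer-perihelion v_p = √[μ(2/r₁ − 1/a_t)] = 64580 m/s.
Δv₁ = v_p − v_c1 = 18040 m/s.
At r₂: circular v_c2 = √(μ/r₂) = 9178 m/s; transfer-aphelion v_a = √[μ(2/r₂ − 1/a_t)] = 2511 m/s.
Δv₂ = v_c2 − v_a = 6667 m/s.
Total Δv = Δv₁ + Δv₂ = 24700 m/s = 24.70 km/s.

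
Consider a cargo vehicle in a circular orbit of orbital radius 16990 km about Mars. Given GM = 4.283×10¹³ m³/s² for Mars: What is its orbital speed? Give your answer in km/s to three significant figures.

r = 16990 km = 1.699×10⁷ m.
For a circular orbit v = √(μ/r) = √(4.283×10¹³ / 1.699×10⁷) = √(2.521×10⁶) = 1588 m/s.
That is 1.588 km/s.

v ≈ 1.59 km/s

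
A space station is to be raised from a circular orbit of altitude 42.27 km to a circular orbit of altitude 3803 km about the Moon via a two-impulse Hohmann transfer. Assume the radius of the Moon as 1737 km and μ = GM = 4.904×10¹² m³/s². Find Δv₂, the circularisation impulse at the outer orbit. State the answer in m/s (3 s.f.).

Δv ≈ 285 m/s

r₁ = 1737 + 42.27 = 1779.3 km = 1.7793×10⁶ m.
r₂ = 1737 + 3803 = 5540.0 km = 5.5400×10⁶ m.
Transfer ellipse a_t = (r₁ + r₂)/2 = 3.660×10⁶ m.
At r₁: circular v_c1 = √(μ/r₁) = 1660 m/s; transfer-perilune v_p = √[μ(2/r₁ − 1/a_t)] = 2043 m/s.
At r₂: circular v_c2 = √(μ/r₂) = 940.8 m/s; transfer-apolune v_a = √[μ(2/r₂ − 1/a_t)] = 656.0 m/s.
Δv₂ = v_c2 − v_a = 284.8 m/s.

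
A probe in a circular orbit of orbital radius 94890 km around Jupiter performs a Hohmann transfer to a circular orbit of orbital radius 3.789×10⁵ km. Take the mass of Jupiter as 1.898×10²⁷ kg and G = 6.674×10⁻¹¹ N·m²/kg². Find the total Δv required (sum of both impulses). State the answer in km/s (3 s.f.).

μ = GM = 6.674×10⁻¹¹ × 1.898×10²⁷ = 1.267×10¹⁷ m³/s².
r₁ = 94890 km = 9.489×10⁷ m.
r₂ = 3.789×10⁵ km = 3.789×10⁸ m.
Transfer ellipse a_t = (r₁ + r₂)/2 = 2.369×10⁸ m.
At r₁: circular v_c1 = √(μ/r₁) = 36540 m/s; transfer-perijove v_p = √[μ(2/r₁ − 1/a_t)] = 46210 m/s.
Δv₁ = v_p − v_c1 = 9671 m/s.
At r₂: circular v_c2 = √(μ/r₂) = 18280 m/s; transfer-apojove v_a = √[μ(2/r₂ − 1/a_t)] = 11570 m/s.
Δv₂ = v_c2 − v_a = 6712 m/s.
Total Δv = Δv₁ + Δv₂ = 16380 m/s = 16.38 km/s.

Δv_total ≈ 16.4 km/s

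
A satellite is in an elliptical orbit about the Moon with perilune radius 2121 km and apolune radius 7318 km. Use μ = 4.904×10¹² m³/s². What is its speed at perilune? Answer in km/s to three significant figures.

Semi-major axis a = (r_p + r_a)/2 = 4719.5 km = 4.720×10⁶ m.
Vis-viva: v² = μ(2/r − 1/a) = 4.904×10¹² × (9.430×10⁻⁷ − 2.119×10⁻⁷) = 3.585×10⁶ m²/s².
v = 1893 m/s = 1.893 km/s.

v ≈ 1.89 km/s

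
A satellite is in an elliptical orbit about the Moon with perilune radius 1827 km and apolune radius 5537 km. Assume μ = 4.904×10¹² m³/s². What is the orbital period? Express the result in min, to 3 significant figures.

Semi-major axis a = (r_p + r_a)/2 = (1827.0 + 5537.0)/2 = 3682.0 km = 3.682×10⁶ m.
By Kepler's third law T = 2π√(a³/μ) = 2π × 3.190×10³ = 2.005×10⁴ s.
= 334.1 min.

T ≈ 334 min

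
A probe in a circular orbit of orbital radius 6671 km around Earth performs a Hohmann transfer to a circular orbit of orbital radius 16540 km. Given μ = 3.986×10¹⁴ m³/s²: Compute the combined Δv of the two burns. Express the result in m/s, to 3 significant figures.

r₁ = 6671 km = 6.671×10⁶ m.
r₂ = 16540 km = 1.654×10⁷ m.
Transfer ellipse a_t = (r₁ + r₂)/2 = 1.161×10⁷ m.
At r₁: circular v_c1 = √(μ/r₁) = 7730 m/s; transfer-perigee v_p = √[μ(2/r₁ − 1/a_t)] = 9228 m/s.
Δv₁ = v_p − v_c1 = 1498 m/s.
At r₂: circular v_c2 = √(μ/r₂) = 4909 m/s; transfer-apogee v_a = √[μ(2/r₂ − 1/a_t)] = 3722 m/s.
Δv₂ = v_c2 − v_a = 1187 m/s.
Total Δv = Δv₁ + Δv₂ = 2685 m/s.

Δv_total ≈ 2690 m/s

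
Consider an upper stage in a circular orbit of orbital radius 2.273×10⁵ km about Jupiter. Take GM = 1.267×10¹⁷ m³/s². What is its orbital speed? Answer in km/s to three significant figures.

v ≈ 23.6 km/s

r = 2.273×10⁵ km = 2.273×10⁸ m.
For a circular orbit v = √(μ/r) = √(1.267×10¹⁷ / 2.273×10⁸) = √(5.574×10⁸) = 23610 m/s.
That is 23.61 km/s.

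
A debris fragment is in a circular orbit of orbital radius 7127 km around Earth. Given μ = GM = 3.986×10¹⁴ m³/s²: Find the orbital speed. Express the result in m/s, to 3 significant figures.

r = 7127 km = 7.127×10⁶ m.
For a circular orbit v = √(μ/r) = √(3.986×10¹⁴ / 7.127×10⁶) = √(5.593×10⁷) = 7479 m/s.

v ≈ 7480 m/s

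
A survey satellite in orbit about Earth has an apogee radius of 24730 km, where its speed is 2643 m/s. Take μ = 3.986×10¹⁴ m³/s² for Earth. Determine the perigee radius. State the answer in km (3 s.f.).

perigee radius ≈ 6840 km

r_a = 2.473×10⁷ m.
Specific energy ε = v²/2 − μ/r = -1.263×10⁷ J/kg, so a = −μ/(2ε) = 1.579×10⁷ m.
The apsides satisfy r_p + r_a = 2a, so the perigee radius is 2a − r_a = 6.841×10⁶ m = 6841.4 km.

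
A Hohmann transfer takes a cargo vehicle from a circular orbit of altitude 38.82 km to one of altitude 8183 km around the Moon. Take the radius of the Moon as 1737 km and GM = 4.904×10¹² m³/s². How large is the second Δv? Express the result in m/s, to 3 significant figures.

r₁ = 1737 + 38.82 = 1775.8 km = 1.7758×10⁶ m.
r₂ = 1737 + 8183 = 9920.0 km = 9.9200×10⁶ m.
Transfer ellipse a_t = (r₁ + r₂)/2 = 5.848×10⁶ m.
At r₁: circular v_c1 = √(μ/r₁) = 1662 m/s; transfer-perilune v_p = √[μ(2/r₁ − 1/a_t)] = 2164 m/s.
At r₂: circular v_c2 = √(μ/r₂) = 703.1 m/s; transfer-apolune v_a = √[μ(2/r₂ − 1/a_t)] = 387.5 m/s.
Δv₂ = v_c2 − v_a = 315.7 m/s.

Δv ≈ 316 m/s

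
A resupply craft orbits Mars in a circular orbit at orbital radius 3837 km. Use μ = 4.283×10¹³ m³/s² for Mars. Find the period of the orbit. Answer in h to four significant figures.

r = 3837 km = 3.837×10⁶ m.
Kepler's third law: T = 2π√(r³/μ) = 2π√((3.837×10⁶)³ / 4.283×10¹³).
r³/μ = 1.319×10⁶ s², so T = 2π × 1.148×10³ = 7.216×10³ s.
Converting: 7.216×10³ s ÷ 3600 = 2.004 h.

T ≈ 2.004 h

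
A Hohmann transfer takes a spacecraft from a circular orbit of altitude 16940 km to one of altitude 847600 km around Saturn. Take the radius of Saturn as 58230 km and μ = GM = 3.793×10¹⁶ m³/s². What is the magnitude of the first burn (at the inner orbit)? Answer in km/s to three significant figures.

r₁ = 58230 + 16940 = 75170 km = 7.5170×10⁷ m.
r₂ = 58230 + 847600 = 905830 km = 9.0583×10⁸ m.
Transfer ellipse a_t = (r₁ + r₂)/2 = 4.905×10⁸ m.
At r₁: circular v_c1 = √(μ/r₁) = 22460 m/s; transfer-perikrone v_p = √[μ(2/r₁ − 1/a_t)] = 30530 m/s.
Δv₁ = v_p − v_c1 = 8063 m/s.
= 8.063 km/s.

Δv ≈ 8.06 km/s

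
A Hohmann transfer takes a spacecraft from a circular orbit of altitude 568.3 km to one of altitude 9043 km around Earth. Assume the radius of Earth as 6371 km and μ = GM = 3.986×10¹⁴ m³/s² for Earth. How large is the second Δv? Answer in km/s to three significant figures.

r₁ = 6371 + 568.3 = 6939.3 km = 6.9393×10⁶ m.
r₂ = 6371 + 9043 = 15414 km = 1.5414×10⁷ m.
Transfer ellipse a_t = (r₁ + r₂)/2 = 1.118×10⁷ m.
At r₁: circular v_c1 = √(μ/r₁) = 7579 m/s; transfer-perigee v_p = √[μ(2/r₁ − 1/a_t)] = 8900 m/s.
At r₂: circular v_c2 = √(μ/r₂) = 5085 m/s; transfer-apogee v_a = √[μ(2/r₂ − 1/a_t)] = 4007 m/s.
Δv₂ = v_c2 − v_a = 1078 m/s.
= 1.078 km/s.

Δv ≈ 1.08 km/s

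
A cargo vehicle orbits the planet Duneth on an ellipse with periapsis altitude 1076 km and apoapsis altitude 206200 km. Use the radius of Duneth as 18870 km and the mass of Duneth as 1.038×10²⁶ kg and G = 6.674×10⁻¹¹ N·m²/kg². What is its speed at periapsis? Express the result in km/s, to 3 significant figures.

v ≈ 25.3 km/s

μ = GM = 6.674×10⁻¹¹ × 1.038×10²⁶ = 6.928×10¹⁵ m³/s².
r_p = 18870 + 1076 = 19946 km = 1.9946×10⁷ m.
r_a = 18870 + 206200 = 225070 km = 2.2507×10⁸ m.
Semi-major axis a = (r_p + r_a)/2 = 1.2251×10⁵ km = 1.225×10⁸ m.
Vis-viva: v² = μ(2/r − 1/a) = 6.928×10¹⁵ × (1.003×10⁻⁷ − 8.163×10⁻⁹) = 6.381×10⁸ m²/s².
v = 25260 m/s = 25.26 km/s.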